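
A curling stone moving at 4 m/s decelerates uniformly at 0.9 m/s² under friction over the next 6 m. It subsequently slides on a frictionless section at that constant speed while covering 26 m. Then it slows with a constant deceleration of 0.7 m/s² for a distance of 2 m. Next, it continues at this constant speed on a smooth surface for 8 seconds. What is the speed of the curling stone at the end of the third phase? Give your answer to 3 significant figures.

Phase 1 (decelerating): v₀ = 4.00 m/s, a = -0.9 m/s².
v² = v₀² + 2aΔx = 4.00² + 2·-0.9·6 = 5.20 → v = 2.28 m/s
t = (v − v₀)/a = (2.28 − 4.00)/-0.9 = 1.91 s

Phase 2 (constant speed): v₀ = 2.28 m/s, a = 0 m/s².
Constant speed: t = d/v = 26/2.28 = 11.4 s

Phase 3 (decelerating): v₀ = 2.28 m/s, a = -0.7 m/s².
v² = v₀² + 2aΔx = 2.28² + 2·-0.7·2 = 2.40 → v = 1.55 m/s
t = (v − v₀)/a = (1.55 − 2.28)/-0.7 = 1.04 s
Speed at end of phase 3 = 1.55 m/s

1.55 m/s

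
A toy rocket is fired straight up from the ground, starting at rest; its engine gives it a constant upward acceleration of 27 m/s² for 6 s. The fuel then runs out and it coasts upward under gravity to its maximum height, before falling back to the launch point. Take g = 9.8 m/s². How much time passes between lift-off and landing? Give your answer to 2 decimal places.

41.83 s

Phase 1 (powered ascent): v₀ = 0 m/s, a = 27 m/s².
v = v₀ + at = 0 + (27)(6) = 162 m/s
Δx = v₀t + ½at² = 0·6 + 0.5·27·6² = 486 m

Phase 2 (coasting upward): v₀ = 162 m/s, a = -9.8 m/s².
v = v₀ + at → t = (0 − 162) / -9.8 = 16.5 s
v² = v₀² + 2aΔx → Δx = (0² − 162²)/(2·-9.8) = 1340 m

Phase 3 (free fall): v₀ = 0 m/s, a = -9.8 m/s².
Falls 1820 m from rest: t = √(2·1820/9.8) = 19.3 s; v = g·t = 189 m/s.
Total time = 6.00 + 16.5 + 19.3 = 41.8 s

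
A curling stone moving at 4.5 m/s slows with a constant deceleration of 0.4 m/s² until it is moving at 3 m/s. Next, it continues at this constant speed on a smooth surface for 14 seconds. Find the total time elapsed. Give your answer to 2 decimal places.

17.75 s

Phase 1 (decelerating): v₀ = 4.50 m/s, a = -0.4 m/s².
v = v₀ + at → t = (3 − 4.50) / -0.4 = 3.75 s
v² = v₀² + 2aΔx → Δx = (3² − 4.50²)/(2·-0.4) = 14.1 m

Phase 2 (constant speed): v₀ = 3.00 m/s, a = 0 m/s².
v = v₀ + at = 3.00 + (0)(14) = 3.00 m/s
Δx = v₀t + ½at² = 3.00·14 + 0.5·0·14² = 42.0 m
Total time = 3.75 + 14.0 = 17.8 s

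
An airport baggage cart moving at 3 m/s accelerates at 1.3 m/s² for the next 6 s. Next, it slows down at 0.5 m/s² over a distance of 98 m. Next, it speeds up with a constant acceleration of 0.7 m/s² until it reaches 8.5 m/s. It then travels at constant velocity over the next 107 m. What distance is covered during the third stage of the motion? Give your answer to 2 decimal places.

Phase 1 (accelerating): v₀ = 3.00 m/s, a = 1.3 m/s².
v = v₀ + at = 3.00 + (1.3)(6) = 10.8 m/s
Δx = v₀t + ½at² = 3.00·6 + 0.5·1.3·6² = 41.4 m

Phase 2 (decelerating): v₀ = 10.8 m/s, a = -0.5 m/s².
v² = v₀² + 2aΔx = 10.8² + 2·-0.5·98 = 18.6 → v = 4.32 m/s
t = (v − v₀)/a = (4.32 − 10.8)/-0.5 = 13.0 s

Phase 3 (accelerating): v₀ = 4.32 m/s, a = 0.7 m/s².
v = v₀ + at → t = (8.5 − 4.32) / 0.7 = 5.98 s
v² = v₀² + 2aΔx → Δx = (8.5² − 4.32²)/(2·0.7) = 38.3 m
Distance in phase 3 = 38.3 m

38.29 m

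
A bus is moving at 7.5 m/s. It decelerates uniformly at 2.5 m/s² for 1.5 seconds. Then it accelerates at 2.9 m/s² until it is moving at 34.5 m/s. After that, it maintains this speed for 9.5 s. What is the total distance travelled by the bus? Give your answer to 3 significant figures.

539 m

Phase 1 (decelerating): v₀ = 7.50 m/s, a = -2.5 m/s².
v = v₀ + at = 7.50 + (-2.5)(1.5) = 3.75 m/s
Δx = v₀t + ½at² = 7.50·1.5 + 0.5·-2.5·1.5² = 8.44 m

Phase 2 (accelerating): v₀ = 3.75 m/s, a = 2.9 m/s².
v = v₀ + at → t = (34.5 − 3.75) / 2.9 = 10.6 s
v² = v₀² + 2aΔx → Δx = (34.5² − 3.75²)/(2·2.9) = 203 m

Phase 3 (constant speed): v₀ = 34.5 m/s, a = 0 m/s².
v = v₀ + at = 34.5 + (0)(9.5) = 34.5 m/s
Δx = v₀t + ½at² = 34.5·9.5 + 0.5·0·9.5² = 328 m
Total distance = 8.44 + 203 + 328 = 539 m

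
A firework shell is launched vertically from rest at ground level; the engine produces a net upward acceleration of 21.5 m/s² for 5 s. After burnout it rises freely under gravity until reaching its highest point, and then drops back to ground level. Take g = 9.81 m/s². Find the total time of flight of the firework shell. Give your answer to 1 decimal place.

Phase 1 (powered ascent): v₀ = 0 m/s, a = 21.5 m/s².
v = v₀ + at = 0 + (21.5)(5) = 108 m/s
Δx = v₀t + ½at² = 0·5 + 0.5·21.5·5² = 269 m

Phase 2 (coasting upward): v₀ = 108 m/s, a = -9.81 m/s².
v = v₀ + at → t = (0 − 108) / -9.81 = 11.0 s
v² = v₀² + 2aΔx → Δx = (0² − 108²)/(2·-9.81) = 589 m

Phase 3 (free fall): v₀ = 0 m/s, a = -9.81 m/s².
Falls 858 m from rest: t = √(2·858/9.81) = 13.2 s; v = g·t = 130 m/s.
Total time = 5.00 + 11.0 + 13.2 = 29.2 s

29.2 s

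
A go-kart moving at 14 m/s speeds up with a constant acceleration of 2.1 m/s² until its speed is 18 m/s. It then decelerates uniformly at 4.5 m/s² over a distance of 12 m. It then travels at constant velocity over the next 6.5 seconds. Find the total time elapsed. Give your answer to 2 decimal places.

9.14 s

Phase 1 (accelerating): v₀ = 14.0 m/s, a = 2.1 m/s².
v = v₀ + at → t = (18 − 14.0) / 2.1 = 1.90 s
v² = v₀² + 2aΔx → Δx = (18² − 14.0²)/(2·2.1) = 30.5 m

Phase 2 (decelerating): v₀ = 18.0 m/s, a = -4.5 m/s².
v² = v₀² + 2aΔx = 18.0² + 2·-4.5·12 = 216 → v = 14.7 m/s
t = (v − v₀)/a = (14.7 − 18.0)/-4.5 = 0.734 s

Phase 3 (constant speed): v₀ = 14.7 m/s, a = 0 m/s².
v = v₀ + at = 14.7 + (0)(6.5) = 14.7 m/s
Δx = v₀t + ½at² = 14.7·6.5 + 0.5·0·6.5² = 95.5 m
Total time = 1.90 + 0.734 + 6.50 = 9.14 s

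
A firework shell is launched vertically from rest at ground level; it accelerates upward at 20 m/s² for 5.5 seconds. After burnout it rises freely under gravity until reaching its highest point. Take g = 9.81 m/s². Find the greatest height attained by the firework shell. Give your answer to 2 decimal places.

Phase 1 (powered ascent): v₀ = 0 m/s, a = 20 m/s².
v = v₀ + at = 0 + (20)(5.5) = 110 m/s
Δx = v₀t + ½at² = 0·5.5 + 0.5·20·5.5² = 302 m

Phase 2 (coasting upward): v₀ = 110 m/s, a = -9.81 m/s².
v = v₀ + at → t = (0 − 110) / -9.81 = 11.2 s
v² = v₀² + 2aΔx → Δx = (0² − 110²)/(2·-9.81) = 617 m
Maximum height = 302 + 617 = 919 m

919.22 m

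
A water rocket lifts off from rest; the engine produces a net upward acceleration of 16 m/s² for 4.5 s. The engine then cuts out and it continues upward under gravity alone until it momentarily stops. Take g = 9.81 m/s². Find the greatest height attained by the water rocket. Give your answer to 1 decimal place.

426.2 m

Phase 1 (powered ascent): v₀ = 0 m/s, a = 16 m/s².
v = v₀ + at = 0 + (16)(4.5) = 72.0 m/s
Δx = v₀t + ½at² = 0·4.5 + 0.5·16·4.5² = 162 m

Phase 2 (coasting upward): v₀ = 72.0 m/s, a = -9.81 m/s².
v = v₀ + at → t = (0 − 72.0) / -9.81 = 7.34 s
v² = v₀² + 2aΔx → Δx = (0² − 72.0²)/(2·-9.81) = 264 m
Maximum height = 162 + 264 = 426 m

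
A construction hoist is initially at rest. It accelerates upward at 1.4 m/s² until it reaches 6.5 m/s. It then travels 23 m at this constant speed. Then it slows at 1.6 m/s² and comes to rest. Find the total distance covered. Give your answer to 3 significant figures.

51.3 m

Phase 1 (accelerating): v₀ = 0 m/s, a = 1.4 m/s².
v = v₀ + at → t = (6.5 − 0) / 1.4 = 4.64 s
v² = v₀² + 2aΔx → Δx = (6.5² − 0²)/(2·1.4) = 15.1 m

Phase 2 (constant speed): v₀ = 6.50 m/s, a = 0 m/s².
Constant speed: t = d/v = 23/6.50 = 3.54 s

Phase 3 (decelerating): v₀ = 6.50 m/s, a = -1.6 m/s².
v = v₀ + at → t = (0 − 6.50) / -1.6 = 4.06 s
v² = v₀² + 2aΔx → Δx = (0² − 6.50²)/(2·-1.6) = 13.2 m
Total distance = 15.1 + 23.0 + 13.2 = 51.3 m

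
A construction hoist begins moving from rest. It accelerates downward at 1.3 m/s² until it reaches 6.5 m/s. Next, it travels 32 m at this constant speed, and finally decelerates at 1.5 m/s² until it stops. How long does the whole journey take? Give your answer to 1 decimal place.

14.3 s

Phase 1 (accelerating): v₀ = 0 m/s, a = 1.3 m/s².
v = v₀ + at → t = (6.5 − 0) / 1.3 = 5.00 s
v² = v₀² + 2aΔx → Δx = (6.5² − 0²)/(2·1.3) = 16.2 m

Phase 2 (constant speed): v₀ = 6.50 m/s, a = 0 m/s².
Constant speed: t = d/v = 32/6.50 = 4.92 s

Phase 3 (decelerating): v₀ = 6.50 m/s, a = -1.5 m/s².
v = v₀ + at → t = (0 − 6.50) / -1.5 = 4.33 s
v² = v₀² + 2aΔx → Δx = (0² − 6.50²)/(2·-1.5) = 14.1 m
Total time = 5.00 + 4.92 + 4.33 = 14.3 s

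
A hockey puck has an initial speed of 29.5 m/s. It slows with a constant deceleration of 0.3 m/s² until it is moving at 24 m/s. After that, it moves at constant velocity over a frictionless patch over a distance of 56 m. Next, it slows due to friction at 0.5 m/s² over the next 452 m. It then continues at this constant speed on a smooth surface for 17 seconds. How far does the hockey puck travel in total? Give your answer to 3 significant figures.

Phase 1 (decelerating): v₀ = 29.5 m/s, a = -0.3 m/s².
v = v₀ + at → t = (24 − 29.5) / -0.3 = 18.3 s
v² = v₀² + 2aΔx → Δx = (24² − 29.5²)/(2·-0.3) = 490 m

Phase 2 (constant speed): v₀ = 24.0 m/s, a = 0 m/s².
Constant speed: t = d/v = 56/24.0 = 2.33 s

Phase 3 (decelerating): v₀ = 24.0 m/s, a = -0.5 m/s².
v² = v₀² + 2aΔx = 24.0² + 2·-0.5·452 = 124 → v = 11.1 m/s
t = (v − v₀)/a = (11.1 − 24.0)/-0.5 = 25.7 s

Phase 4 (constant speed): v₀ = 11.1 m/s, a = 0 m/s².
v = v₀ + at = 11.1 + (0)(17) = 11.1 m/s
Δx = v₀t + ½at² = 11.1·17 + 0.5·0·17² = 189 m
Total distance = 490 + 56.0 + 452 + 189 = 1190 m

1190 m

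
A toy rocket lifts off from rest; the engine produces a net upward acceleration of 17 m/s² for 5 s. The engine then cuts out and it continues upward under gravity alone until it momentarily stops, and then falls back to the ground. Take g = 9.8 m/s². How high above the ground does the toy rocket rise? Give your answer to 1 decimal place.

Phase 1 (powered ascent): v₀ = 0 m/s, a = 17 m/s².
v = v₀ + at = 0 + (17)(5) = 85.0 m/s
Δx = v₀t + ½at² = 0·5 + 0.5·17·5² = 212 m

Phase 2 (coasting upward): v₀ = 85.0 m/s, a = -9.8 m/s².
v = v₀ + at → t = (0 − 85.0) / -9.8 = 8.67 s
v² = v₀² + 2aΔx → Δx = (0² − 85.0²)/(2·-9.8) = 369 m
Maximum height = 212 + 369 = 581 m

581.1 m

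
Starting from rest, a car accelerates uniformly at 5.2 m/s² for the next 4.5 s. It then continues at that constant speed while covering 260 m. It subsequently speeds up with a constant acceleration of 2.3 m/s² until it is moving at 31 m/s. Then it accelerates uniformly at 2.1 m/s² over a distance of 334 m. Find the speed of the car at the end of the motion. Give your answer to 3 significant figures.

48.6 m/s

Phase 1 (accelerating): v₀ = 0 m/s, a = 5.2 m/s².
v = v₀ + at = 0 + (5.2)(4.5) = 23.4 m/s
Δx = v₀t + ½at² = 0·4.5 + 0.5·5.2·4.5² = 52.7 m

Phase 2 (constant speed): v₀ = 23.4 m/s, a = 0 m/s².
Constant speed: t = d/v = 260/23.4 = 11.1 s

Phase 3 (accelerating): v₀ = 23.4 m/s, a = 2.3 m/s².
v = v₀ + at → t = (31 − 23.4) / 2.3 = 3.30 s
v² = v₀² + 2aΔx → Δx = (31² − 23.4²)/(2·2.3) = 89.9 m

Phase 4 (accelerating): v₀ = 31.0 m/s, a = 2.1 m/s².
v² = v₀² + 2aΔx = 31.0² + 2·2.1·334 = 2360 → v = 48.6 m/s
t = (v − v₀)/a = (48.6 − 31.0)/2.1 = 8.39 s
Final speed = 48.6 m/s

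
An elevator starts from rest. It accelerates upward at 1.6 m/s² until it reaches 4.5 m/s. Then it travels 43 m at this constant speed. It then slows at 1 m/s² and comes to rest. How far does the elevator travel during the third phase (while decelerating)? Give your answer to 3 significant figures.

10.1 m

Phase 1 (accelerating): v₀ = 0 m/s, a = 1.6 m/s².
v = v₀ + at → t = (4.5 − 0) / 1.6 = 2.81 s
v² = v₀² + 2aΔx → Δx = (4.5² − 0²)/(2·1.6) = 6.33 m

Phase 2 (constant speed): v₀ = 4.50 m/s, a = 0 m/s².
Constant speed: t = d/v = 43/4.50 = 9.56 s

Phase 3 (decelerating): v₀ = 4.50 m/s, a = -1 m/s².
v = v₀ + at → t = (0 − 4.50) / -1 = 4.50 s
v² = v₀² + 2aΔx → Δx = (0² − 4.50²)/(2·-1) = 10.1 m
Distance in phase 3 = 10.1 m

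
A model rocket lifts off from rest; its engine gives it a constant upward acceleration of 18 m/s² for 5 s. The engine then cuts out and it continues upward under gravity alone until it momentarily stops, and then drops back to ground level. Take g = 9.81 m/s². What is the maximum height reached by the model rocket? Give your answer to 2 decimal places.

Phase 1 (powered ascent): v₀ = 0 m/s, a = 18 m/s².
v = v₀ + at = 0 + (18)(5) = 90.0 m/s
Δx = v₀t + ½at² = 0·5 + 0.5·18·5² = 225 m

Phase 2 (coasting upward): v₀ = 90.0 m/s, a = -9.81 m/s².
v = v₀ + at → t = (0 − 90.0) / -9.81 = 9.17 s
v² = v₀² + 2aΔx → Δx = (0² − 90.0²)/(2·-9.81) = 413 m
Maximum height = 225 + 413 = 638 m

637.84 m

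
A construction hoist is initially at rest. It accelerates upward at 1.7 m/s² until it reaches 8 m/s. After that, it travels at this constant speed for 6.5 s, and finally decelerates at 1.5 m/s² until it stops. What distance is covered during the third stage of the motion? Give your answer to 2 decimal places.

21.33 m

Phase 1 (accelerating): v₀ = 0 m/s, a = 1.7 m/s².
v = v₀ + at → t = (8 − 0) / 1.7 = 4.71 s
v² = v₀² + 2aΔx → Δx = (8² − 0²)/(2·1.7) = 18.8 m

Phase 2 (constant speed): v₀ = 8.00 m/s, a = 0 m/s².
v = v₀ + at = 8.00 + (0)(6.5) = 8.00 m/s
Δx = v₀t + ½at² = 8.00·6.5 + 0.5·0·6.5² = 52.0 m

Phase 3 (decelerating): v₀ = 8.00 m/s, a = -1.5 m/s².
v = v₀ + at → t = (0 − 8.00) / -1.5 = 5.33 s
v² = v₀² + 2aΔx → Δx = (0² − 8.00²)/(2·-1.5) = 21.3 m
Distance in phase 3 = 21.3 m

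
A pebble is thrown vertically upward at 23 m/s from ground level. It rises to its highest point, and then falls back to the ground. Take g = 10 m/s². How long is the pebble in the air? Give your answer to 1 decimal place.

Phase 1 (rising): v₀ = 23.0 m/s, a = -10 m/s².
v = v₀ + at → t = (0 − 23.0) / -10 = 2.30 s
v² = v₀² + 2aΔx → Δx = (0² − 23.0²)/(2·-10) = 26.4 m

Phase 2 (falling): v₀ = 0 m/s, a = -10 m/s².
Falls 26.4 m from rest: t = √(2·26.4/10) = 2.30 s; v = g·t = 23.0 m/s.
Total time = 2.30 + 2.30 = 4.60 s

4.6 s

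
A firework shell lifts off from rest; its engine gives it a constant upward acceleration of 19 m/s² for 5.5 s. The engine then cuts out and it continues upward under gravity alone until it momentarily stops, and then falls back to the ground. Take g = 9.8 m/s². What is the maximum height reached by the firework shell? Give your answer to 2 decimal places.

Phase 1 (powered ascent): v₀ = 0 m/s, a = 19 m/s².
v = v₀ + at = 0 + (19)(5.5) = 104 m/s
Δx = v₀t + ½at² = 0·5.5 + 0.5·19·5.5² = 287 m

Phase 2 (coasting upward): v₀ = 104 m/s, a = -9.8 m/s².
v = v₀ + at → t = (0 − 104) / -9.8 = 10.7 s
v² = v₀² + 2aΔx → Δx = (0² − 104²)/(2·-9.8) = 557 m
Maximum height = 287 + 557 = 845 m

844.53 m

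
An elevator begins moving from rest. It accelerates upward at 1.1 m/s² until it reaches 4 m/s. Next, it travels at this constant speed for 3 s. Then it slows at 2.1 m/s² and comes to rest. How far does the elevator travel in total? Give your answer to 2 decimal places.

23.08 m

Phase 1 (accelerating): v₀ = 0 m/s, a = 1.1 m/s².
v = v₀ + at → t = (4 − 0) / 1.1 = 3.64 s
v² = v₀² + 2aΔx → Δx = (4² − 0²)/(2·1.1) = 7.27 m

Phase 2 (constant speed): v₀ = 4.00 m/s, a = 0 m/s².
v = v₀ + at = 4.00 + (0)(3) = 4.00 m/s
Δx = v₀t + ½at² = 4.00·3 + 0.5·0·3² = 12.0 m

Phase 3 (decelerating): v₀ = 4.00 m/s, a = -2.1 m/s².
v = v₀ + at → t = (0 − 4.00) / -2.1 = 1.90 s
v² = v₀² + 2aΔx → Δx = (0² − 4.00²)/(2·-2.1) = 3.81 m
Total distance = 7.27 + 12.0 + 3.81 = 23.1 m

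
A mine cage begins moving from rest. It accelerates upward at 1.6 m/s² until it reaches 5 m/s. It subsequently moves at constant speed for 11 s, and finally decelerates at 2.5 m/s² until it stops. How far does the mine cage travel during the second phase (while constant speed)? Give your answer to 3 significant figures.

55.0 m

Phase 1 (accelerating): v₀ = 0 m/s, a = 1.6 m/s².
v = v₀ + at → t = (5 − 0) / 1.6 = 3.12 s
v² = v₀² + 2aΔx → Δx = (5² − 0²)/(2·1.6) = 7.81 m

Phase 2 (constant speed): v₀ = 5.00 m/s, a = 0 m/s².
v = v₀ + at = 5.00 + (0)(11) = 5.00 m/s
Δx = v₀t + ½at² = 5.00·11 + 0.5·0·11² = 55.0 m
Distance in phase 2 = 55.0 m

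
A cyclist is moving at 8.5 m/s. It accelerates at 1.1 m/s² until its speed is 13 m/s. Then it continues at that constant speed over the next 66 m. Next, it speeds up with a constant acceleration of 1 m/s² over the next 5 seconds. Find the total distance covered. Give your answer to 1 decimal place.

Phase 1 (accelerating): v₀ = 8.50 m/s, a = 1.1 m/s².
v = v₀ + at → t = (13 − 8.50) / 1.1 = 4.09 s
v² = v₀² + 2aΔx → Δx = (13² − 8.50²)/(2·1.1) = 44.0 m

Phase 2 (constant speed): v₀ = 13.0 m/s, a = 0 m/s².
Constant speed: t = d/v = 66/13.0 = 5.08 s

Phase 3 (accelerating): v₀ = 13.0 m/s, a = 1 m/s².
v = v₀ + at = 13.0 + (1)(5) = 18.0 m/s
Δx = v₀t + ½at² = 13.0·5 + 0.5·1·5² = 77.5 m
Total distance = 44.0 + 66.0 + 77.5 = 187 m

187.5 m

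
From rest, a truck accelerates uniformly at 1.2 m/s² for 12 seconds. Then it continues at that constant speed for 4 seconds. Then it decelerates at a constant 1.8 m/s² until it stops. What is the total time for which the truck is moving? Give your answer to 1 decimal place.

24.0 s

Phase 1 (accelerating): v₀ = 0 m/s, a = 1.2 m/s².
v = v₀ + at = 0 + (1.2)(12) = 14.4 m/s
Δx = v₀t + ½at² = 0·12 + 0.5·1.2·12² = 86.4 m

Phase 2 (constant speed): v₀ = 14.4 m/s, a = 0 m/s².
v = v₀ + at = 14.4 + (0)(4) = 14.4 m/s
Δx = v₀t + ½at² = 14.4·4 + 0.5·0·4² = 57.6 m

Phase 3 (decelerating): v₀ = 14.4 m/s, a = -1.8 m/s².
v = v₀ + at → t = (0 − 14.4) / -1.8 = 8.00 s
v² = v₀² + 2aΔx → Δx = (0² − 14.4²)/(2·-1.8) = 57.6 m
Total time = 12.0 + 4.00 + 8.00 = 24.0 s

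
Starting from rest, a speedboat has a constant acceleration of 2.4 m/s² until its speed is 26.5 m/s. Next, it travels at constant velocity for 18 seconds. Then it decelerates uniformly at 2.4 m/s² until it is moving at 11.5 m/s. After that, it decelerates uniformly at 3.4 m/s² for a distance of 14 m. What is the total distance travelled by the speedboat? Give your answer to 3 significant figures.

756 m

Phase 1 (accelerating): v₀ = 0 m/s, a = 2.4 m/s².
v = v₀ + at → t = (26.5 − 0) / 2.4 = 11.0 s
v² = v₀² + 2aΔx → Δx = (26.5² − 0²)/(2·2.4) = 146 m

Phase 2 (constant speed): v₀ = 26.5 m/s, a = 0 m/s².
v = v₀ + at = 26.5 + (0)(18) = 26.5 m/s
Δx = v₀t + ½at² = 26.5·18 + 0.5·0·18² = 477 m

Phase 3 (decelerating): v₀ = 26.5 m/s, a = -2.4 m/s².
v = v₀ + at → t = (11.5 − 26.5) / -2.4 = 6.25 s
v² = v₀² + 2aΔx → Δx = (11.5² − 26.5²)/(2·-2.4) = 119 m

Phase 4 (decelerating): v₀ = 11.5 m/s, a = -3.4 m/s².
v² = v₀² + 2aΔx = 11.5² + 2·-3.4·14 = 37.0 → v = 6.09 m/s
t = (v − v₀)/a = (6.09 − 11.5)/-3.4 = 1.59 s
Total distance = 146 + 477 + 119 + 14.0 = 756 m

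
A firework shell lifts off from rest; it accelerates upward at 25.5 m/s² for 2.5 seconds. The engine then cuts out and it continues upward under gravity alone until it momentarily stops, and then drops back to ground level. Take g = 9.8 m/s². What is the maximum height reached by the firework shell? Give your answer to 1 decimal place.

Phase 1 (powered ascent): v₀ = 0 m/s, a = 25.5 m/s².
v = v₀ + at = 0 + (25.5)(2.5) = 63.8 m/s
Δx = v₀t + ½at² = 0·2.5 + 0.5·25.5·2.5² = 79.7 m

Phase 2 (coasting upward): v₀ = 63.8 m/s, a = -9.8 m/s².
v = v₀ + at → t = (0 − 63.8) / -9.8 = 6.51 s
v² = v₀² + 2aΔx → Δx = (0² − 63.8²)/(2·-9.8) = 207 m
Maximum height = 79.7 + 207 = 287 m

287.0 m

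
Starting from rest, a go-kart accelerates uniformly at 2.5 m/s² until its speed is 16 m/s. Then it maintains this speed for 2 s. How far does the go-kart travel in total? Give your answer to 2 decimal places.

Phase 1 (accelerating): v₀ = 0 m/s, a = 2.5 m/s².
v = v₀ + at → t = (16 − 0) / 2.5 = 6.40 s
v² = v₀² + 2aΔx → Δx = (16² − 0²)/(2·2.5) = 51.2 m

Phase 2 (constant speed): v₀ = 16.0 m/s, a = 0 m/s².
v = v₀ + at = 16.0 + (0)(2) = 16.0 m/s
Δx = v₀t + ½at² = 16.0·2 + 0.5·0·2² = 32.0 m
Total distance = 51.2 + 32.0 = 83.2 m

83.20 m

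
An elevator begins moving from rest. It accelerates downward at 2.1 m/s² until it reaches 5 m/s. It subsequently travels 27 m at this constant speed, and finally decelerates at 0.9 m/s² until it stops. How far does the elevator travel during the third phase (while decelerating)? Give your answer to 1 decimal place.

Phase 1 (accelerating): v₀ = 0 m/s, a = 2.1 m/s².
v = v₀ + at → t = (5 − 0) / 2.1 = 2.38 s
v² = v₀² + 2aΔx → Δx = (5² − 0²)/(2·2.1) = 5.95 m

Phase 2 (constant speed): v₀ = 5.00 m/s, a = 0 m/s².
Constant speed: t = d/v = 27/5.00 = 5.40 s

Phase 3 (decelerating): v₀ = 5.00 m/s, a = -0.9 m/s².
v = v₀ + at → t = (0 − 5.00) / -0.9 = 5.56 s
v² = v₀² + 2aΔx → Δx = (0² − 5.00²)/(2·-0.9) = 13.9 m
Distance in phase 3 = 13.9 m

13.9 m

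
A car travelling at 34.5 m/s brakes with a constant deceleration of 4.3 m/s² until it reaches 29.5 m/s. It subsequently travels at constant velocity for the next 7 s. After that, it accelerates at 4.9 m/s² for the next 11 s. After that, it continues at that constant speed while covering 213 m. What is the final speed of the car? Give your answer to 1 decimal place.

83.4 m/s

Phase 1 (decelerating): v₀ = 34.5 m/s, a = -4.3 m/s².
v = v₀ + at → t = (29.5 − 34.5) / -4.3 = 1.16 s
v² = v₀² + 2aΔx → Δx = (29.5² − 34.5²)/(2·-4.3) = 37.2 m

Phase 2 (constant speed): v₀ = 29.5 m/s, a = 0 m/s².
v = v₀ + at = 29.5 + (0)(7) = 29.5 m/s
Δx = v₀t + ½at² = 29.5·7 + 0.5·0·7² = 206 m

Phase 3 (accelerating): v₀ = 29.5 m/s, a = 4.9 m/s².
v = v₀ + at = 29.5 + (4.9)(11) = 83.4 m/s
Δx = v₀t + ½at² = 29.5·11 + 0.5·4.9·11² = 621 m

Phase 4 (constant speed): v₀ = 83.4 m/s, a = 0 m/s².
Constant speed: t = d/v = 213/83.4 = 2.55 s
Final speed = 83.4 m/s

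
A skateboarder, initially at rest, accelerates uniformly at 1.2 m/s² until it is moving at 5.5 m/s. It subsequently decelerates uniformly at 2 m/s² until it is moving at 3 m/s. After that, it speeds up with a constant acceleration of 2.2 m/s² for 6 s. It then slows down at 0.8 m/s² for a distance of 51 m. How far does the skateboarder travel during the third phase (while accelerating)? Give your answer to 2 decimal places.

57.60 m

Phase 1 (accelerating): v₀ = 0 m/s, a = 1.2 m/s².
v = v₀ + at → t = (5.5 − 0) / 1.2 = 4.58 s
v² = v₀² + 2aΔx → Δx = (5.5² − 0²)/(2·1.2) = 12.6 m

Phase 2 (decelerating): v₀ = 5.50 m/s, a = -2 m/s².
v = v₀ + at → t = (3 − 5.50) / -2 = 1.25 s
v² = v₀² + 2aΔx → Δx = (3² − 5.50²)/(2·-2) = 5.31 m

Phase 3 (accelerating): v₀ = 3.00 m/s, a = 2.2 m/s².
v = v₀ + at = 3.00 + (2.2)(6) = 16.2 m/s
Δx = v₀t + ½at² = 3.00·6 + 0.5·2.2·6² = 57.6 m
Distance in phase 3 = 57.6 m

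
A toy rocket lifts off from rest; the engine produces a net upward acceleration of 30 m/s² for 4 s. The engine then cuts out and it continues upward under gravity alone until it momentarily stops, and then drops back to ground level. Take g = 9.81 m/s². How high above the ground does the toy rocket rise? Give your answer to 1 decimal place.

Phase 1 (powered ascent): v₀ = 0 m/s, a = 30 m/s².
v = v₀ + at = 0 + (30)(4) = 120 m/s
Δx = v₀t + ½at² = 0·4 + 0.5·30·4² = 240 m

Phase 2 (coasting upward): v₀ = 120 m/s, a = -9.81 m/s².
v = v₀ + at → t = (0 − 120) / -9.81 = 12.2 s
v² = v₀² + 2aΔx → Δx = (0² − 120²)/(2·-9.81) = 734 m
Maximum height = 240 + 734 = 974 m

973.9 m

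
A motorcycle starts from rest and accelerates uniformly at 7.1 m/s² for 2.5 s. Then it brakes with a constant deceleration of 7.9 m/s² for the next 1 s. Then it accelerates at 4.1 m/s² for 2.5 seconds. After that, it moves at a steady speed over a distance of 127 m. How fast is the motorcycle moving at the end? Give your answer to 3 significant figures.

Phase 1 (accelerating): v₀ = 0 m/s, a = 7.1 m/s².
v = v₀ + at = 0 + (7.1)(2.5) = 17.8 m/s
Δx = v₀t + ½at² = 0·2.5 + 0.5·7.1·2.5² = 22.2 m

Phase 2 (decelerating): v₀ = 17.8 m/s, a = -7.9 m/s².
v = v₀ + at = 17.8 + (-7.9)(1) = 9.85 m/s
Δx = v₀t + ½at² = 17.8·1 + 0.5·-7.9·1² = 13.8 m

Phase 3 (accelerating): v₀ = 9.85 m/s, a = 4.1 m/s².
v = v₀ + at = 9.85 + (4.1)(2.5) = 20.1 m/s
Δx = v₀t + ½at² = 9.85·2.5 + 0.5·4.1·2.5² = 37.4 m

Phase 4 (constant speed): v₀ = 20.1 m/s, a = 0 m/s².
Constant speed: t = d/v = 127/20.1 = 6.32 s
Final speed = 20.1 m/s

20.1 m/s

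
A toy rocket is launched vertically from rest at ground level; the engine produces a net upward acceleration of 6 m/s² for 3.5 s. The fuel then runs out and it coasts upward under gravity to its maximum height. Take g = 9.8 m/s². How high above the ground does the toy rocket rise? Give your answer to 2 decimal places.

59.25 m

Phase 1 (powered ascent): v₀ = 0 m/s, a = 6 m/s².
v = v₀ + at = 0 + (6)(3.5) = 21.0 m/s
Δx = v₀t + ½at² = 0·3.5 + 0.5·6·3.5² = 36.8 m

Phase 2 (coasting upward): v₀ = 21.0 m/s, a = -9.8 m/s².
v = v₀ + at → t = (0 − 21.0) / -9.8 = 2.14 s
v² = v₀² + 2aΔx → Δx = (0² − 21.0²)/(2·-9.8) = 22.5 m
Maximum height = 36.8 + 22.5 = 59.2 m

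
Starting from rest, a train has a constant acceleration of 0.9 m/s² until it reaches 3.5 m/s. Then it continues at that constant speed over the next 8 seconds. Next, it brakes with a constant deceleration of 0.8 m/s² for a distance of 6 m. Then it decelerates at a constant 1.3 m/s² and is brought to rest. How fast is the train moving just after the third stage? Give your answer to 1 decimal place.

1.6 m/s

Phase 1 (accelerating): v₀ = 0 m/s, a = 0.9 m/s².
v = v₀ + at → t = (3.5 − 0) / 0.9 = 3.89 s
v² = v₀² + 2aΔx → Δx = (3.5² − 0²)/(2·0.9) = 6.81 m

Phase 2 (constant speed): v₀ = 3.50 m/s, a = 0 m/s².
v = v₀ + at = 3.50 + (0)(8) = 3.50 m/s
Δx = v₀t + ½at² = 3.50·8 + 0.5·0·8² = 28.0 m

Phase 3 (decelerating): v₀ = 3.50 m/s, a = -0.8 m/s².
v² = v₀² + 2aΔx = 3.50² + 2·-0.8·6 = 2.65 → v = 1.63 m/s
t = (v − v₀)/a = (1.63 − 3.50)/-0.8 = 2.34 s
Speed at end of phase 3 = 1.63 m/s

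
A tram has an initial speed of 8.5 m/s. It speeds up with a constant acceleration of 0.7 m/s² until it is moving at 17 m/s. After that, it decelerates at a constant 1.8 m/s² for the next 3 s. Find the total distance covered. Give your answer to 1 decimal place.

Phase 1 (accelerating): v₀ = 8.50 m/s, a = 0.7 m/s².
v = v₀ + at → t = (17 − 8.50) / 0.7 = 12.1 s
v² = v₀² + 2aΔx → Δx = (17² − 8.50²)/(2·0.7) = 155 m

Phase 2 (decelerating): v₀ = 17.0 m/s, a = -1.8 m/s².
v = v₀ + at = 17.0 + (-1.8)(3) = 11.6 m/s
Δx = v₀t + ½at² = 17.0·3 + 0.5·-1.8·3² = 42.9 m
Total distance = 155 + 42.9 = 198 m

197.7 m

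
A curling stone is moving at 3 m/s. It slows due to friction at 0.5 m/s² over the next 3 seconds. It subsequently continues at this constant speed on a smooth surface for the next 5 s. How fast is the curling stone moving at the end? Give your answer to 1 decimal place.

1.5 m/s

Phase 1 (decelerating): v₀ = 3.00 m/s, a = -0.5 m/s².
v = v₀ + at = 3.00 + (-0.5)(3) = 1.50 m/s
Δx = v₀t + ½at² = 3.00·3 + 0.5·-0.5·3² = 6.75 m

Phase 2 (constant speed): v₀ = 1.50 m/s, a = 0 m/s².
v = v₀ + at = 1.50 + (0)(5) = 1.50 m/s
Δx = v₀t + ½at² = 1.50·5 + 0.5·0·5² = 7.50 m
Final speed = 1.50 m/s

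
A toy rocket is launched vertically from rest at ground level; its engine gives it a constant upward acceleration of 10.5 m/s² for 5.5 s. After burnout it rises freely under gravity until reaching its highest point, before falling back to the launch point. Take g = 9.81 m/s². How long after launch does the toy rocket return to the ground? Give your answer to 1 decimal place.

Phase 1 (powered ascent): v₀ = 0 m/s, a = 10.5 m/s².
v = v₀ + at = 0 + (10.5)(5.5) = 57.8 m/s
Δx = v₀t + ½at² = 0·5.5 + 0.5·10.5·5.5² = 159 m

Phase 2 (coasting upward): v₀ = 57.8 m/s, a = -9.81 m/s².
v = v₀ + at → t = (0 − 57.8) / -9.81 = 5.89 s
v² = v₀² + 2aΔx → Δx = (0² − 57.8²)/(2·-9.81) = 170 m

Phase 3 (free fall): v₀ = 0 m/s, a = -9.81 m/s².
Falls 329 m from rest: t = √(2·329/9.81) = 8.19 s; v = g·t = 80.3 m/s.
Total time = 5.50 + 5.89 + 8.19 = 19.6 s

19.6 s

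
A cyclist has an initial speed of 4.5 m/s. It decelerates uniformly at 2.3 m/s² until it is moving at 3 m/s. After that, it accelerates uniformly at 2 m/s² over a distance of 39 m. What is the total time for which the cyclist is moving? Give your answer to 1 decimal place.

5.6 s

Phase 1 (decelerating): v₀ = 4.50 m/s, a = -2.3 m/s².
v = v₀ + at → t = (3 − 4.50) / -2.3 = 0.652 s
v² = v₀² + 2aΔx → Δx = (3² − 4.50²)/(2·-2.3) = 2.45 m

Phase 2 (accelerating): v₀ = 3.00 m/s, a = 2 m/s².
v² = v₀² + 2aΔx = 3.00² + 2·2·39 = 165 → v = 12.8 m/s
t = (v − v₀)/a = (12.8 − 3.00)/2 = 4.92 s
Total time = 0.652 + 4.92 = 5.57 s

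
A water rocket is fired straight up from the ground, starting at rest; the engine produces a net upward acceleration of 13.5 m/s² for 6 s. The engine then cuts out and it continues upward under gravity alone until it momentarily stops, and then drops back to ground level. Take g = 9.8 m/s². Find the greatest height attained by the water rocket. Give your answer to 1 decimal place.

Phase 1 (powered ascent): v₀ = 0 m/s, a = 13.5 m/s².
v = v₀ + at = 0 + (13.5)(6) = 81.0 m/s
Δx = v₀t + ½at² = 0·6 + 0.5·13.5·6² = 243 m

Phase 2 (coasting upward): v₀ = 81.0 m/s, a = -9.8 m/s².
v = v₀ + at → t = (0 − 81.0) / -9.8 = 8.27 s
v² = v₀² + 2aΔx → Δx = (0² − 81.0²)/(2·-9.8) = 335 m
Maximum height = 243 + 335 = 578 m

577.7 m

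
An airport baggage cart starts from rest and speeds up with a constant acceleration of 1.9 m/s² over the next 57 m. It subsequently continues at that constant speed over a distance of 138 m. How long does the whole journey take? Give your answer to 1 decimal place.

17.1 s

Phase 1 (accelerating): v₀ = 0 m/s, a = 1.9 m/s².
v² = v₀² + 2aΔx = 0² + 2·1.9·57 = 217 → v = 14.7 m/s
t = (v − v₀)/a = (14.7 − 0)/1.9 = 7.75 s

Phase 2 (constant speed): v₀ = 14.7 m/s, a = 0 m/s².
Constant speed: t = d/v = 138/14.7 = 9.38 s
Total time = 7.75 + 9.38 = 17.1 s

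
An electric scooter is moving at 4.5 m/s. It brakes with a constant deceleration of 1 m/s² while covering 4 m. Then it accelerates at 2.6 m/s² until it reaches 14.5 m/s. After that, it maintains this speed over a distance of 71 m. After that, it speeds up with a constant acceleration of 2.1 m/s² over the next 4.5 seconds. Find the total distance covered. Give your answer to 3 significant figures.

200 m

Phase 1 (decelerating): v₀ = 4.50 m/s, a = -1 m/s².
v² = v₀² + 2aΔx = 4.50² + 2·-1·4 = 12.2 → v = 3.50 m/s
t = (v − v₀)/a = (3.50 − 4.50)/-1 = 1.00 s

Phase 2 (accelerating): v₀ = 3.50 m/s, a = 2.6 m/s².
v = v₀ + at → t = (14.5 − 3.50) / 2.6 = 4.23 s
v² = v₀² + 2aΔx → Δx = (14.5² − 3.50²)/(2·2.6) = 38.1 m

Phase 3 (constant speed): v₀ = 14.5 m/s, a = 0 m/s².
Constant speed: t = d/v = 71/14.5 = 4.90 s

Phase 4 (accelerating): v₀ = 14.5 m/s, a = 2.1 m/s².
v = v₀ + at = 14.5 + (2.1)(4.5) = 24.0 m/s
Δx = v₀t + ½at² = 14.5·4.5 + 0.5·2.1·4.5² = 86.5 m
Total distance = 4.00 + 38.1 + 71.0 + 86.5 = 200 m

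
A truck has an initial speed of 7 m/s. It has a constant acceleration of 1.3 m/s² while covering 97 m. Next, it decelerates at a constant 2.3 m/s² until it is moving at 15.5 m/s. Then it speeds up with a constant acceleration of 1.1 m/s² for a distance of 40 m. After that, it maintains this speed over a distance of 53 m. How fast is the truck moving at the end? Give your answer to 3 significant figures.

18.1 m/s

Phase 1 (accelerating): v₀ = 7.00 m/s, a = 1.3 m/s².
v² = v₀² + 2aΔx = 7.00² + 2·1.3·97 = 301 → v = 17.4 m/s
t = (v − v₀)/a = (17.4 − 7.00)/1.3 = 7.97 s

Phase 2 (decelerating): v₀ = 17.4 m/s, a = -2.3 m/s².
v = v₀ + at → t = (15.5 − 17.4) / -2.3 = 0.807 s
v² = v₀² + 2aΔx → Δx = (15.5² − 17.4²)/(2·-2.3) = 13.3 m

Phase 3 (accelerating): v₀ = 15.5 m/s, a = 1.1 m/s².
v² = v₀² + 2aΔx = 15.5² + 2·1.1·40 = 328 → v = 18.1 m/s
t = (v − v₀)/a = (18.1 − 15.5)/1.1 = 2.38 s

Phase 4 (constant speed): v₀ = 18.1 m/s, a = 0 m/s².
Constant speed: t = d/v = 53/18.1 = 2.93 s
Final speed = 18.1 m/s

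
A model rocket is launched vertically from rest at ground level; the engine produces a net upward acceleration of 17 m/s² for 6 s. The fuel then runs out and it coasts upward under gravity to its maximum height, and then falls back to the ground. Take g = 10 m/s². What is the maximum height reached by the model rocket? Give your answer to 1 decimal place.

Phase 1 (powered ascent): v₀ = 0 m/s, a = 17 m/s².
v = v₀ + at = 0 + (17)(6) = 102 m/s
Δx = v₀t + ½at² = 0·6 + 0.5·17·6² = 306 m

Phase 2 (coasting upward): v₀ = 102 m/s, a = -10 m/s².
v = v₀ + at → t = (0 − 102) / -10 = 10.2 s
v² = v₀² + 2aΔx → Δx = (0² − 102²)/(2·-10) = 520 m
Maximum height = 306 + 520 = 826 m

826.2 m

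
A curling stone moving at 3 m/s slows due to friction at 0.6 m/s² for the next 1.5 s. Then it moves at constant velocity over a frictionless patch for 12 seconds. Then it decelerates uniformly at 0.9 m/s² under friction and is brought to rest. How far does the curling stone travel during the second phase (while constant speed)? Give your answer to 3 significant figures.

Phase 1 (decelerating): v₀ = 3.00 m/s, a = -0.6 m/s².
v = v₀ + at = 3.00 + (-0.6)(1.5) = 2.10 m/s
Δx = v₀t + ½at² = 3.00·1.5 + 0.5·-0.6·1.5² = 3.83 m

Phase 2 (constant speed): v₀ = 2.10 m/s, a = 0 m/s².
v = v₀ + at = 2.10 + (0)(12) = 2.10 m/s
Δx = v₀t + ½at² = 2.10·12 + 0.5·0·12² = 25.2 m
Distance in phase 2 = 25.2 m

25.2 m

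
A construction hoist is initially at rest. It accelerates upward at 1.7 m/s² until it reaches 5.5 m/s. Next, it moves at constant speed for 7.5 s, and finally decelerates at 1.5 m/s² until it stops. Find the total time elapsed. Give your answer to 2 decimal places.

Phase 1 (accelerating): v₀ = 0 m/s, a = 1.7 m/s².
v = v₀ + at → t = (5.5 − 0) / 1.7 = 3.24 s
v² = v₀² + 2aΔx → Δx = (5.5² − 0²)/(2·1.7) = 8.90 m

Phase 2 (constant speed): v₀ = 5.50 m/s, a = 0 m/s².
v = v₀ + at = 5.50 + (0)(7.5) = 5.50 m/s
Δx = v₀t + ½at² = 5.50·7.5 + 0.5·0·7.5² = 41.2 m

Phase 3 (decelerating): v₀ = 5.50 m/s, a = -1.5 m/s².
v = v₀ + at → t = (0 − 5.50) / -1.5 = 3.67 s
v² = v₀² + 2aΔx → Δx = (0² − 5.50²)/(2·-1.5) = 10.1 m
Total time = 3.24 + 7.50 + 3.67 = 14.4 s

14.40 s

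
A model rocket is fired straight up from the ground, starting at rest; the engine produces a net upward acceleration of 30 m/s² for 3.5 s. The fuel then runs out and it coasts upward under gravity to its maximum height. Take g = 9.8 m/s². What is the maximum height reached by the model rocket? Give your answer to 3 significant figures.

746 m

Phase 1 (powered ascent): v₀ = 0 m/s, a = 30 m/s².
v = v₀ + at = 0 + (30)(3.5) = 105 m/s
Δx = v₀t + ½at² = 0·3.5 + 0.5·30·3.5² = 184 m

Phase 2 (coasting upward): v₀ = 105 m/s, a = -9.8 m/s².
v = v₀ + at → t = (0 − 105) / -9.8 = 10.7 s
v² = v₀² + 2aΔx → Δx = (0² − 105²)/(2·-9.8) = 562 m
Maximum height = 184 + 562 = 746 m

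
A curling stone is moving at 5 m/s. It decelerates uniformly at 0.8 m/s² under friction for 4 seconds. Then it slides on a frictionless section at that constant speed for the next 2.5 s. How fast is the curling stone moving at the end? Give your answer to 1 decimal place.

Phase 1 (decelerating): v₀ = 5.00 m/s, a = -0.8 m/s².
v = v₀ + at = 5.00 + (-0.8)(4) = 1.80 m/s
Δx = v₀t + ½at² = 5.00·4 + 0.5·-0.8·4² = 13.6 m

Phase 2 (constant speed): v₀ = 1.80 m/s, a = 0 m/s².
v = v₀ + at = 1.80 + (0)(2.5) = 1.80 m/s
Δx = v₀t + ½at² = 1.80·2.5 + 0.5·0·2.5² = 4.50 m
Final speed = 1.80 m/s

1.8 m/s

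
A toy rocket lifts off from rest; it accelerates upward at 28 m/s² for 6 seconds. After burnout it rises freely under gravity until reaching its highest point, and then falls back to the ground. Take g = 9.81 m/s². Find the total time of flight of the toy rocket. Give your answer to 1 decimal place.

Phase 1 (powered ascent): v₀ = 0 m/s, a = 28 m/s².
v = v₀ + at = 0 + (28)(6) = 168 m/s
Δx = v₀t + ½at² = 0·6 + 0.5·28·6² = 504 m

Phase 2 (coasting upward): v₀ = 168 m/s, a = -9.81 m/s².
v = v₀ + at → t = (0 − 168) / -9.81 = 17.1 s
v² = v₀² + 2aΔx → Δx = (0² − 168²)/(2·-9.81) = 1440 m

Phase 3 (free fall): v₀ = 0 m/s, a = -9.81 m/s².
Falls 1940 m from rest: t = √(2·1940/9.81) = 19.9 s; v = g·t = 195 m/s.
Total time = 6.00 + 17.1 + 19.9 = 43.0 s

43.0 s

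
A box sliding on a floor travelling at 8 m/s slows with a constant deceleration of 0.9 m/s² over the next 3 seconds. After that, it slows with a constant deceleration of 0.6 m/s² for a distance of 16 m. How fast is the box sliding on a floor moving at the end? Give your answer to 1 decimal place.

Phase 1 (decelerating): v₀ = 8.00 m/s, a = -0.9 m/s².
v = v₀ + at = 8.00 + (-0.9)(3) = 5.30 m/s
Δx = v₀t + ½at² = 8.00·3 + 0.5·-0.9·3² = 19.9 m

Phase 2 (decelerating): v₀ = 5.30 m/s, a = -0.6 m/s².
v² = v₀² + 2aΔx = 5.30² + 2·-0.6·16 = 8.89 → v = 2.98 m/s
t = (v − v₀)/a = (2.98 − 5.30)/-0.6 = 3.86 s
Final speed = 2.98 m/s

3.0 m/s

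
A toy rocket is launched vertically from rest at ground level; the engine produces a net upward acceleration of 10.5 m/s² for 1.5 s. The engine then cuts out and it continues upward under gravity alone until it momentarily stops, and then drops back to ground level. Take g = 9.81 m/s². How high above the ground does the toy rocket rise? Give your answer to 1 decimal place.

24.5 m

Phase 1 (powered ascent): v₀ = 0 m/s, a = 10.5 m/s².
v = v₀ + at = 0 + (10.5)(1.5) = 15.8 m/s
Δx = v₀t + ½at² = 0·1.5 + 0.5·10.5·1.5² = 11.8 m

Phase 2 (coasting upward): v₀ = 15.8 m/s, a = -9.81 m/s².
v = v₀ + at → t = (0 − 15.8) / -9.81 = 1.61 s
v² = v₀² + 2aΔx → Δx = (0² − 15.8²)/(2·-9.81) = 12.6 m
Maximum height = 11.8 + 12.6 = 24.5 m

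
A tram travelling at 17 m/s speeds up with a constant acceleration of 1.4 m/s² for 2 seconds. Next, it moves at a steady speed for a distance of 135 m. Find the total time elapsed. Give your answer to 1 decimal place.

Phase 1 (accelerating): v₀ = 17.0 m/s, a = 1.4 m/s².
v = v₀ + at = 17.0 + (1.4)(2) = 19.8 m/s
Δx = v₀t + ½at² = 17.0·2 + 0.5·1.4·2² = 36.8 m

Phase 2 (constant speed): v₀ = 19.8 m/s, a = 0 m/s².
Constant speed: t = d/v = 135/19.8 = 6.82 s
Total time = 2.00 + 6.82 = 8.82 s

8.8 s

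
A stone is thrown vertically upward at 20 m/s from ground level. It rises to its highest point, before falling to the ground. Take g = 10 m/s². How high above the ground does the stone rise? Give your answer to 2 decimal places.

20.00 m

Phase 1 (rising): v₀ = 20.0 m/s, a = -10 m/s².
v = v₀ + at → t = (0 − 20.0) / -10 = 2.00 s
v² = v₀² + 2aΔx → Δx = (0² − 20.0²)/(2·-10) = 20.0 m
Maximum height = 20.0 m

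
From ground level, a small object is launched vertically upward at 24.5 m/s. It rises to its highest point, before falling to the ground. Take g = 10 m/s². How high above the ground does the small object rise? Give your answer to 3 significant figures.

30.0 m

Phase 1 (rising): v₀ = 24.5 m/s, a = -10 m/s².
v = v₀ + at → t = (0 − 24.5) / -10 = 2.45 s
v² = v₀² + 2aΔx → Δx = (0² − 24.5²)/(2·-10) = 30.0 m
Maximum height = 30.0 m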